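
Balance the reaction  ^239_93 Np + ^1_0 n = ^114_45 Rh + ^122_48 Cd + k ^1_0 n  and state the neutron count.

4

Conserve mass number: 240 = 114 + 122 + k, so k = 240 − 236 = 4.
Check atomic number: 93 = 45 + 48 + 0 = 93. ✓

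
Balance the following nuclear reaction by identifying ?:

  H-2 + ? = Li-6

alpha particle

Conserve mass number: 2 + A = 6, so A = 4.
Conserve atomic number: 1 + Z = 3, so Z = 2.
A = 4 and Z = 2 is He-4 — an alpha particle.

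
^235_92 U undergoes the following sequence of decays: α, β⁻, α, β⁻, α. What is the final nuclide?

Start: (A, Z) = (235, 92).
After α: (231, 90).
After β⁻: (231, 91).
After α: (227, 89).
After β⁻: (227, 90).
After α: (223, 88).
Z = 88 is radium.

Ra-223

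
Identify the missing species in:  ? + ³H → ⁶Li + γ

Conserve mass number: A + 3 = 6 + 0, so A = 3.
Conserve atomic number: Z + 1 = 3 + 0, so Z = 2.
Z = 2 is helium, so the species is ³He.

He-3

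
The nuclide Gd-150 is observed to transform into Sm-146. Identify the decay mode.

alpha decay

ΔA = 146 − 150 = -4; ΔZ = 62 − 64 = -2.
A drops by 4 and Z drops by 2 — the signature of alpha emission.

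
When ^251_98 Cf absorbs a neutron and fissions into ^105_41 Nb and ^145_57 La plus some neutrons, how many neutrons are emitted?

2

Conserve mass number: 252 = 105 + 145 + k, so k = 252 − 250 = 2.
Check atomic number: 98 = 41 + 57 + 0 = 98. ✓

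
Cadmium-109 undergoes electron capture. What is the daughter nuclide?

Electron capture: mass number changes by +0, atomic number by -1.
A: 109 = 109; Z: 48 − 1 = 47.
Z = 47 is silver, so the daughter is silver-109.

Ag-109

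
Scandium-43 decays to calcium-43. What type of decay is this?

ΔA = 43 − 43 = 0; ΔZ = 20 − 21 = -1.
A is unchanged and Z drops by 1 — a proton has become a neutron (β⁺ emission or electron capture).

beta-plus decay or electron capture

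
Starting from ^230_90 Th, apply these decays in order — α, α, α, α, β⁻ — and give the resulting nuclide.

Start: (A, Z) = (230, 90).
After α: (226, 88).
After α: (222, 86).
After α: (218, 84).
After α: (214, 82).
After β⁻: (214, 83).
Z = 83 is bismuth.

Bi-214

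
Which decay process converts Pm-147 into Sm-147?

beta-minus decay

ΔA = 147 − 147 = 0; ΔZ = 62 − 61 = +1.
A is unchanged and Z rises by 1 — a neutron has become a proton (β⁻ decay).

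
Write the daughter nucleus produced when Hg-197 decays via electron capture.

Electron capture: mass number changes by +0, atomic number by -1.
A: 197 = 197; Z: 80 − 1 = 79.
Z = 79 is gold, so the daughter is Au-197.

Au-197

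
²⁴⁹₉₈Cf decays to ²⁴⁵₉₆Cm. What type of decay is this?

ΔA = 245 − 249 = -4; ΔZ = 96 − 98 = -2.
A drops by 4 and Z drops by 2 — the signature of alpha emission.

alpha decay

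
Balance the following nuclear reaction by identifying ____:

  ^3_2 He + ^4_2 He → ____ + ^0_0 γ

Conserve mass number: 3 + 4 = A + 0, so A = 7.
Conserve atomic number: 2 + 2 = Z + 0, so Z = 4.
Z = 4 is beryllium, so the species is ^7_4 Be.

Be-7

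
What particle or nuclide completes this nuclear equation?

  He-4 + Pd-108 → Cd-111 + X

neutron

Conserve mass number: 4 + 108 = 111 + A, so A = 1.
Conserve atomic number: 2 + 46 = 48 + Z, so Z = 0.
A = 1 and Z = 0 is n — a neutron.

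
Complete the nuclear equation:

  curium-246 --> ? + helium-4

Pu-242

Conserve mass number: 246 = A + 4, so A = 242.
Conserve atomic number: 96 = Z + 2, so Z = 94.
Z = 94 is plutonium, so the species is plutonium-242.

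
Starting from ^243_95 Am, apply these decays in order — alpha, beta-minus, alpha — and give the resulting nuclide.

Start: (A, Z) = (243, 95).
After α: (239, 93).
After β⁻: (239, 94).
After α: (235, 92).
Z = 92 is uranium.

U-235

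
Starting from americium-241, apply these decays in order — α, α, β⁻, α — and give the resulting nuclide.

Start: (A, Z) = (241, 95).
After α: (237, 93).
After α: (233, 91).
After β⁻: (233, 92).
After α: (229, 90).
Z = 90 is thorium.

Th-229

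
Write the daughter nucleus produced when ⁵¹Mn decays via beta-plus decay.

Beta-plus decay: mass number changes by +0, atomic number by -1.
A: 51 = 51; Z: 25 − 1 = 24.
Z = 24 is chromium, so the daughter is ⁵¹Cr.

Cr-51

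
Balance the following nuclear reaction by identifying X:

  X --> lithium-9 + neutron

Li-10

Conserve mass number: A = 9 + 1, so A = 10.
Conserve atomic number: Z = 3 + 0, so Z = 3.
Z = 3 is lithium, so the species is lithium-10.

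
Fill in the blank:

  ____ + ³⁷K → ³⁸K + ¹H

deuteron

Conserve mass number: A + 37 = 38 + 1, so A = 2.
Conserve atomic number: Z + 19 = 19 + 1, so Z = 1.
A = 2 and Z = 1 is ²H — a deuteron.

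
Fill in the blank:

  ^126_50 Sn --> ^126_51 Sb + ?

beta-minus particle

Conserve mass number: 126 = 126 + A, so A = 0.
Conserve atomic number: 50 = 51 + Z, so Z = -1.
A = 0 and Z = -1 is ^0_-1 e — a beta-minus particle.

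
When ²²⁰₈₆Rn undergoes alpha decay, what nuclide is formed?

Alpha decay: mass number changes by -4, atomic number by -2.
A: 220 − 4 = 216; Z: 86 − 2 = 84.
Z = 84 is polonium, so the daughter is ²¹⁶₈₄Po.

Po-216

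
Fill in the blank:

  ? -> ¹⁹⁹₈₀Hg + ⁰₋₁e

Conserve mass number: A = 199 + 0, so A = 199.
Conserve atomic number: Z = 80 − 1, so Z = 79.
Z = 79 is gold, so the species is ¹⁹⁹₇₉Au.

Au-199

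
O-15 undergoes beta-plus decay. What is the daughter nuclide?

N-15

Beta-plus decay: mass number changes by +0, atomic number by -1.
A: 15 = 15; Z: 8 − 1 = 7.
Z = 7 is nitrogen, so the daughter is N-15.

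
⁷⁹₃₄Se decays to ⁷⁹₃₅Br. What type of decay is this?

beta-minus decay

ΔA = 79 − 79 = 0; ΔZ = 35 − 34 = +1.
A is unchanged and Z rises by 1 — a neutron has become a proton (β⁻ decay).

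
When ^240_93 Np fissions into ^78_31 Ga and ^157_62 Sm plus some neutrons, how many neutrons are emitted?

Conserve mass number: 240 = 78 + 157 + k, so k = 240 − 235 = 5.
Check atomic number: 93 = 31 + 62 + 0 = 93. ✓

5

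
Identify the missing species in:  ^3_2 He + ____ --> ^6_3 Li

Conserve mass number: 3 + A = 6, so A = 3.
Conserve atomic number: 2 + Z = 3, so Z = 1.
A = 3 and Z = 1 is ^3_1 H — a triton.

triton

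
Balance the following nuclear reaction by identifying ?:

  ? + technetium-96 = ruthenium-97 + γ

Conserve mass number: A + 96 = 97 + 0, so A = 1.
Conserve atomic number: Z + 43 = 44 + 0, so Z = 1.
A = 1 and Z = 1 is hydrogen-1 — a proton.

proton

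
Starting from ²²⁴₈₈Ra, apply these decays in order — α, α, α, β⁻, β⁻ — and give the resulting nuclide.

Po-212

Start: (A, Z) = (224, 88).
After α: (220, 86).
After α: (216, 84).
After α: (212, 82).
After β⁻: (212, 83).
After β⁻: (212, 84).
Z = 84 is polonium.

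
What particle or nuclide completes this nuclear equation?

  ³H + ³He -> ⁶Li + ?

Conserve mass number: 3 + 3 = 6 + A, so A = 0.
Conserve atomic number: 1 + 2 = 3 + Z, so Z = 0.
A = 0 and Z = 0 is γ — a gamma ray.

gamma ray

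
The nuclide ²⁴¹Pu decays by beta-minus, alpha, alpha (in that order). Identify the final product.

Start: (A, Z) = (241, 94).
After β⁻: (241, 95).
After α: (237, 93).
After α: (233, 91).
Z = 91 is protactinium.

Pa-233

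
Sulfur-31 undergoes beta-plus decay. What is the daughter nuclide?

Beta-plus decay: mass number changes by +0, atomic number by -1.
A: 31 = 31; Z: 16 − 1 = 15.
Z = 15 is phosphorus, so the daughter is phosphorus-31.

P-31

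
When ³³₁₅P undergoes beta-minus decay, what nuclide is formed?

Beta-minus decay: mass number changes by +0, atomic number by +1.
A: 33 = 33; Z: 15 + 1 = 16.
Z = 16 is sulfur, so the daughter is ³³₁₆S.

S-33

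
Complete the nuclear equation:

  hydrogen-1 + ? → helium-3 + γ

Conserve mass number: 1 + A = 3 + 0, so A = 2.
Conserve atomic number: 1 + Z = 2 + 0, so Z = 1.
A = 2 and Z = 1 is hydrogen-2 — a deuteron.

deuteron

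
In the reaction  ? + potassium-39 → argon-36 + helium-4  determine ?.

Conserve mass number: A + 39 = 36 + 4, so A = 1.
Conserve atomic number: Z + 19 = 18 + 2, so Z = 1.
A = 1 and Z = 1 is hydrogen-1 — a proton.

proton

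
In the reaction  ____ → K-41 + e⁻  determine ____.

Conserve mass number: A = 41 + 0, so A = 41.
Conserve atomic number: Z = 19 − 1, so Z = 18.
Z = 18 is argon, so the species is Ar-41.

Ar-41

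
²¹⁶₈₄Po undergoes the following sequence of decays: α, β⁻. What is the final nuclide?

Start: (A, Z) = (216, 84).
After α: (212, 82).
After β⁻: (212, 83).
Z = 83 is bismuth.

Bi-212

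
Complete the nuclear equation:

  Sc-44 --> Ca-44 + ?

Conserve mass number: 44 = 44 + A, so A = 0.
Conserve atomic number: 21 = 20 + Z, so Z = 1.
A = 0 and Z = 1 is e⁺ — a positron.

positron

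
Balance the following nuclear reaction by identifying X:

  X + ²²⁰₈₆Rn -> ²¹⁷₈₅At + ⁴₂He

Conserve mass number: A + 220 = 217 + 4, so A = 1.
Conserve atomic number: Z + 86 = 85 + 2, so Z = 1.
A = 1 and Z = 1 is ¹₁H — a proton.

proton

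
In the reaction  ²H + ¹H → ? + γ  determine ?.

Conserve mass number: 2 + 1 = A + 0, so A = 3.
Conserve atomic number: 1 + 1 = Z + 0, so Z = 2.
Z = 2 is helium, so the species is ³He.

He-3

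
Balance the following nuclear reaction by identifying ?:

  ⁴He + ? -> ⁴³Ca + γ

Ar-39

Conserve mass number: 4 + A = 43 + 0, so A = 39.
Conserve atomic number: 2 + Z = 20 + 0, so Z = 18.
Z = 18 is argon, so the species is ³⁹Ar.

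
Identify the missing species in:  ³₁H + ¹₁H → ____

Conserve mass number: 3 + 1 = A, so A = 4.
Conserve atomic number: 1 + 1 = Z, so Z = 2.
A = 4 and Z = 2 is ⁴₂He — an alpha particle.

He-4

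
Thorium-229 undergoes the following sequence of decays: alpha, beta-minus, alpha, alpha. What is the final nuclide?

At-217

Start: (A, Z) = (229, 90).
After α: (225, 88).
After β⁻: (225, 89).
After α: (221, 87).
After α: (217, 85).
Z = 85 is astatine.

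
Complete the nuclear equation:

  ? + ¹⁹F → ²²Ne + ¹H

alpha particle

Conserve mass number: A + 19 = 22 + 1, so A = 4.
Conserve atomic number: Z + 9 = 10 + 1, so Z = 2.
A = 4 and Z = 2 is ⁴He — an alpha particle.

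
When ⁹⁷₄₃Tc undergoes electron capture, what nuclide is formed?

Mo-97

Electron capture: mass number changes by +0, atomic number by -1.
A: 97 = 97; Z: 43 − 1 = 42.
Z = 42 is molybdenum, so the daughter is ⁹⁷₄₂Mo.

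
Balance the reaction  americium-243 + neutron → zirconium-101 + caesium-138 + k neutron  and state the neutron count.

5

Conserve mass number: 244 = 101 + 138 + k, so k = 244 − 239 = 5.
Check atomic number: 95 = 40 + 55 + 0 = 95. ✓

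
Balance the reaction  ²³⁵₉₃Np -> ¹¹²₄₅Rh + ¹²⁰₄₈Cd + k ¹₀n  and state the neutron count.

3

Conserve mass number: 235 = 112 + 120 + k, so k = 235 − 232 = 3.
Check atomic number: 93 = 45 + 48 + 0 = 93. ✓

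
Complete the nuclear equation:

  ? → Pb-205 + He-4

Conserve mass number: A = 205 + 4, so A = 209.
Conserve atomic number: Z = 82 + 2, so Z = 84.
Z = 84 is polonium, so the species is Po-209.

Po-209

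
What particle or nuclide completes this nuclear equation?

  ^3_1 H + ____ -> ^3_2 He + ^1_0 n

Conserve mass number: 3 + A = 3 + 1, so A = 1.
Conserve atomic number: 1 + Z = 2 + 0, so Z = 1.
A = 1 and Z = 1 is ^1_1 H — a proton.

proton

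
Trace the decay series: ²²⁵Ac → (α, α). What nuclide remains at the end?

At-217

Start: (A, Z) = (225, 89).
After α: (221, 87).
After α: (217, 85).
Z = 85 is astatine.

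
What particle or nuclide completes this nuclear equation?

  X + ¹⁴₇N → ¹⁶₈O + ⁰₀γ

deuteron

Conserve mass number: A + 14 = 16 + 0, so A = 2.
Conserve atomic number: Z + 7 = 8 + 0, so Z = 1.
A = 2 and Z = 1 is ²₁H — a deuteron.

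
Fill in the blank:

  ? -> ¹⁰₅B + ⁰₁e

C-10

Conserve mass number: A = 10 + 0, so A = 10.
Conserve atomic number: Z = 5 + 1, so Z = 6.
Z = 6 is carbon, so the species is ¹⁰₆C.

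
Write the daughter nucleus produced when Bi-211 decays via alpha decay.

Alpha decay: mass number changes by -4, atomic number by -2.
A: 211 − 4 = 207; Z: 83 − 2 = 81.
Z = 81 is thallium, so the daughter is Tl-207.

Tl-207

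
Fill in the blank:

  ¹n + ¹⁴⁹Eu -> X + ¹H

Sm-149

Conserve mass number: 1 + 149 = A + 1, so A = 149.
Conserve atomic number: 0 + 63 = Z + 1, so Z = 62.
Z = 62 is samarium, so the species is ¹⁴⁹Sm.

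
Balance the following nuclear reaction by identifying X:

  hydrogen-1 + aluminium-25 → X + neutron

Conserve mass number: 1 + 25 = A + 1, so A = 25.
Conserve atomic number: 1 + 13 = Z + 0, so Z = 14.
Z = 14 is silicon, so the species is silicon-25.

Si-25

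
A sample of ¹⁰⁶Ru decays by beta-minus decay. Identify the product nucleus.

Rh-106

Beta-minus decay: mass number changes by +0, atomic number by +1.
A: 106 = 106; Z: 44 + 1 = 45.
Z = 45 is rhodium, so the daughter is ¹⁰⁶Rh.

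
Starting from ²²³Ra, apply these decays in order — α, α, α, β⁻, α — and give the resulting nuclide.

Tl-207

Start: (A, Z) = (223, 88).
After α: (219, 86).
After α: (215, 84).
After α: (211, 82).
After β⁻: (211, 83).
After α: (207, 81).
Z = 81 is thallium.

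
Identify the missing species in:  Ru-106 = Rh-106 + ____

beta-minus particle

Conserve mass number: 106 = 106 + A, so A = 0.
Conserve atomic number: 44 = 45 + Z, so Z = -1.
A = 0 and Z = -1 is e⁻ — a beta-minus particle.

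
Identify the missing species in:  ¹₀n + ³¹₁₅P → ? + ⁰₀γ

P-32

Conserve mass number: 1 + 31 = A + 0, so A = 32.
Conserve atomic number: 0 + 15 = Z + 0, so Z = 15.
Z = 15 is phosphorus, so the species is ³²₁₅P.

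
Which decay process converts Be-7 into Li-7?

ΔA = 7 − 7 = 0; ΔZ = 3 − 4 = -1.
A is unchanged and Z drops by 1 — a proton has become a neutron (β⁺ emission or electron capture).

beta-plus decay or electron capture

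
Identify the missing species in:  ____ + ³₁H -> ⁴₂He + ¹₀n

Conserve mass number: A + 3 = 4 + 1, so A = 2.
Conserve atomic number: Z + 1 = 2 + 0, so Z = 1.
A = 2 and Z = 1 is ²₁H — a deuteron.

deuteron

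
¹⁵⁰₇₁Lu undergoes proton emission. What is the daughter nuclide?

Proton emission: mass number changes by -1, atomic number by -1.
A: 150 − 1 = 149; Z: 71 − 1 = 70.
Z = 70 is ytterbium, so the daughter is ¹⁴⁹₇₀Yb.

Yb-149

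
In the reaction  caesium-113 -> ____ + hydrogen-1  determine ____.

Xe-112

Conserve mass number: 113 = A + 1, so A = 112.
Conserve atomic number: 55 = Z + 1, so Z = 54.
Z = 54 is xenon, so the species is xenon-112.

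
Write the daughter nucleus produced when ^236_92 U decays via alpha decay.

Th-232

Alpha decay: mass number changes by -4, atomic number by -2.
A: 236 − 4 = 232; Z: 92 − 2 = 90.
Z = 90 is thorium, so the daughter is ^232_90 Th.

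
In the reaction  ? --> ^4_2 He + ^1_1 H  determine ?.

Li-5

Conserve mass number: A = 4 + 1, so A = 5.
Conserve atomic number: Z = 2 + 1, so Z = 3.
Z = 3 is lithium, so the species is ^5_3 Li.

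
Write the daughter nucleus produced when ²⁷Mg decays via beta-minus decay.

Beta-minus decay: mass number changes by +0, atomic number by +1.
A: 27 = 27; Z: 12 + 1 = 13.
Z = 13 is aluminium, so the daughter is ²⁷Al.

Al-27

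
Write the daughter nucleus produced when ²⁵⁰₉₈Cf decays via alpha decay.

Cm-246

Alpha decay: mass number changes by -4, atomic number by -2.
A: 250 − 4 = 246; Z: 98 − 2 = 96.
Z = 96 is curium, so the daughter is ²⁴⁶₉₆Cm.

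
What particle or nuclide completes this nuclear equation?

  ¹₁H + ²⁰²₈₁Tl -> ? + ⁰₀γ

Conserve mass number: 1 + 202 = A + 0, so A = 203.
Conserve atomic number: 1 + 81 = Z + 0, so Z = 82.
Z = 82 is lead, so the species is ²⁰³₈₂Pb.

Pb-203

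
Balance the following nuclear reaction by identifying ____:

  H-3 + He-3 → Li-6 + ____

gamma ray

Conserve mass number: 3 + 3 = 6 + A, so A = 0.
Conserve atomic number: 1 + 2 = 3 + Z, so Z = 0.
A = 0 and Z = 0 is γ — a gamma ray.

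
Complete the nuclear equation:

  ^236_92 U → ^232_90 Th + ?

alpha particle

Conserve mass number: 236 = 232 + A, so A = 4.
Conserve atomic number: 92 = 90 + Z, so Z = 2.
A = 4 and Z = 2 is ^4_2 He — an alpha particle.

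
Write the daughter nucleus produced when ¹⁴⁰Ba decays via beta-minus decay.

La-140

Beta-minus decay: mass number changes by +0, atomic number by +1.
A: 140 = 140; Z: 56 + 1 = 57.
Z = 57 is lanthanum, so the daughter is ¹⁴⁰La.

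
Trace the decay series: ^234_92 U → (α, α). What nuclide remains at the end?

Ra-226

Start: (A, Z) = (234, 92).
After α: (230, 90).
After α: (226, 88).
Z = 88 is radium.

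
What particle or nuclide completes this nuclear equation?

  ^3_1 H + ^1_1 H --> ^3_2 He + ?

neutron

Conserve mass number: 3 + 1 = 3 + A, so A = 1.
Conserve atomic number: 1 + 1 = 2 + Z, so Z = 0.
A = 1 and Z = 0 is ^1_0 n — a neutron.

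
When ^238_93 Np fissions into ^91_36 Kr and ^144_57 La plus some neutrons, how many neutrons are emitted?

3

Conserve mass number: 238 = 91 + 144 + k, so k = 238 − 235 = 3.
Check atomic number: 93 = 36 + 57 + 0 = 93. ✓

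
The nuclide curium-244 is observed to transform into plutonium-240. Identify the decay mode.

alpha decay

ΔA = 240 − 244 = -4; ΔZ = 94 − 96 = -2.
A drops by 4 and Z drops by 2 — the signature of alpha emission.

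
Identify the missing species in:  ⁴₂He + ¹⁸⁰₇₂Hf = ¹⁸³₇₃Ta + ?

Conserve mass number: 4 + 180 = 183 + A, so A = 1.
Conserve atomic number: 2 + 72 = 73 + Z, so Z = 1.
A = 1 and Z = 1 is ¹₁H — a proton.

proton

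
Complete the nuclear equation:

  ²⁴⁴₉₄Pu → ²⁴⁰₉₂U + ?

alpha particle

Conserve mass number: 244 = 240 + A, so A = 4.
Conserve atomic number: 94 = 92 + Z, so Z = 2.
A = 4 and Z = 2 is ⁴₂He — an alpha particle.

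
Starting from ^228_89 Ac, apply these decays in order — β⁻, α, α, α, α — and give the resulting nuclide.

Pb-212

Start: (A, Z) = (228, 89).
After β⁻: (228, 90).
After α: (224, 88).
After α: (220, 86).
After α: (216, 84).
After α: (212, 82).
Z = 82 is lead.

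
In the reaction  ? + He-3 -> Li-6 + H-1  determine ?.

Conserve mass number: A + 3 = 6 + 1, so A = 4.
Conserve atomic number: Z + 2 = 3 + 1, so Z = 2.
A = 4 and Z = 2 is He-4 — an alpha particle.

alpha particle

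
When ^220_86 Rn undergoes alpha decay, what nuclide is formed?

Po-216

Alpha decay: mass number changes by -4, atomic number by -2.
A: 220 − 4 = 216; Z: 86 − 2 = 84.
Z = 84 is polonium, so the daughter is ^216_84 Po.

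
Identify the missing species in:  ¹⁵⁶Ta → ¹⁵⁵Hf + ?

proton

Conserve mass number: 156 = 155 + A, so A = 1.
Conserve atomic number: 73 = 72 + Z, so Z = 1.
A = 1 and Z = 1 is ¹H — a proton.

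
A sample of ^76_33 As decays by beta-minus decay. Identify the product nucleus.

Se-76

Beta-minus decay: mass number changes by +0, atomic number by +1.
A: 76 = 76; Z: 33 + 1 = 34.
Z = 34 is selenium, so the daughter is ^76_34 Se.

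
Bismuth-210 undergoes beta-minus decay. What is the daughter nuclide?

Beta-minus decay: mass number changes by +0, atomic number by +1.
A: 210 = 210; Z: 83 + 1 = 84.
Z = 84 is polonium, so the daughter is polonium-210.

Po-210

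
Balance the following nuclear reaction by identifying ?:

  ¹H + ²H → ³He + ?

gamma ray

Conserve mass number: 1 + 2 = 3 + A, so A = 0.
Conserve atomic number: 1 + 1 = 2 + Z, so Z = 0.
A = 0 and Z = 0 is γ — a gamma ray.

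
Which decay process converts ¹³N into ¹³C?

beta-plus decay or electron capture

ΔA = 13 − 13 = 0; ΔZ = 6 − 7 = -1.
A is unchanged and Z drops by 1 — a proton has become a neutron (β⁺ emission or electron capture).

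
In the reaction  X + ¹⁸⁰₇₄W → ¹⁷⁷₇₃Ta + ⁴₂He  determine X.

Conserve mass number: A + 180 = 177 + 4, so A = 1.
Conserve atomic number: Z + 74 = 73 + 2, so Z = 1.
A = 1 and Z = 1 is ¹₁H — a proton.

proton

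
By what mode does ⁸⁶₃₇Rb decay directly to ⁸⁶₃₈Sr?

ΔA = 86 − 86 = 0; ΔZ = 38 − 37 = +1.
A is unchanged and Z rises by 1 — a neutron has become a proton (β⁻ decay).

beta-minus decay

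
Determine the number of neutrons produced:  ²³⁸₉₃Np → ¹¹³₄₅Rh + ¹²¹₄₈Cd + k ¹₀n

4

Conserve mass number: 238 = 113 + 121 + k, so k = 238 − 234 = 4.
Check atomic number: 93 = 45 + 48 + 0 = 93. ✓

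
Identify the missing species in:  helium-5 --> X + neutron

He-4

Conserve mass number: 5 = A + 1, so A = 4.
Conserve atomic number: 2 = Z + 0, so Z = 2.
A = 4 and Z = 2 is helium-4 — an alpha particle.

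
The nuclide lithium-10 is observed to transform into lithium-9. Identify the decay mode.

ΔA = 9 − 10 = -1; ΔZ = 3 − 3 = +0.
A drops by 1 with Z unchanged — a neutron was emitted.

neutron emission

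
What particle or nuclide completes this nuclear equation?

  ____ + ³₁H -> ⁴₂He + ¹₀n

Conserve mass number: A + 3 = 4 + 1, so A = 2.
Conserve atomic number: Z + 1 = 2 + 0, so Z = 1.
A = 2 and Z = 1 is ²₁H — a deuteron.

deuteron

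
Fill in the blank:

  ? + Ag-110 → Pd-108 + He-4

Conserve mass number: A + 110 = 108 + 4, so A = 2.
Conserve atomic number: Z + 47 = 46 + 2, so Z = 1.
A = 2 and Z = 1 is H-2 — a deuteron.

deuteron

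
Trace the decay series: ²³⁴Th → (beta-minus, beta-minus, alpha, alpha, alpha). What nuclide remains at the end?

Start: (A, Z) = (234, 90).
After β⁻: (234, 91).
After β⁻: (234, 92).
After α: (230, 90).
After α: (226, 88).
After α: (222, 86).
Z = 86 is radon.

Rn-222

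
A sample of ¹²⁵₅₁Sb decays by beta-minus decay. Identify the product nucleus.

Beta-minus decay: mass number changes by +0, atomic number by +1.
A: 125 = 125; Z: 51 + 1 = 52.
Z = 52 is tellurium, so the daughter is ¹²⁵₅₂Te.

Te-125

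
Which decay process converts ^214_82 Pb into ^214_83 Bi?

ΔA = 214 − 214 = 0; ΔZ = 83 − 82 = +1.
A is unchanged and Z rises by 1 — a neutron has become a proton (β⁻ decay).

beta-minus decay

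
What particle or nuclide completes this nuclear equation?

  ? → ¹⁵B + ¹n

B-16

Conserve mass number: A = 15 + 1, so A = 16.
Conserve atomic number: Z = 5 + 0, so Z = 5.
Z = 5 is boron, so the species is ¹⁶B.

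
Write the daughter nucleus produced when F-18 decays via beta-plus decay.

O-18

Beta-plus decay: mass number changes by +0, atomic number by -1.
A: 18 = 18; Z: 9 − 1 = 8.
Z = 8 is oxygen, so the daughter is O-18.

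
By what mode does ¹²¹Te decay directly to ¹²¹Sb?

beta-plus decay or electron capture

ΔA = 121 − 121 = 0; ΔZ = 51 − 52 = -1.
A is unchanged and Z drops by 1 — a proton has become a neutron (β⁺ emission or electron capture).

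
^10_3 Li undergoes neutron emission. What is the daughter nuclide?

Li-9

Neutron emission: mass number changes by -1, atomic number by +0.
A: 10 − 1 = 9; Z: 3 = 3.
Z = 3 is lithium, so the daughter is ^9_3 Li.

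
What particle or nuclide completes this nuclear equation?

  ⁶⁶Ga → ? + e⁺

Zn-66

Conserve mass number: 66 = A + 0, so A = 66.
Conserve atomic number: 31 = Z + 1, so Z = 30.
Z = 30 is zinc, so the species is ⁶⁶Zn.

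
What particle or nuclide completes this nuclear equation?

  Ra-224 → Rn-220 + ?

Conserve mass number: 224 = 220 + A, so A = 4.
Conserve atomic number: 88 = 86 + Z, so Z = 2.
A = 4 and Z = 2 is He-4 — an alpha particle.

alpha particle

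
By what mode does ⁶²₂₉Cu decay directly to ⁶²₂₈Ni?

ΔA = 62 − 62 = 0; ΔZ = 28 − 29 = -1.
A is unchanged and Z drops by 1 — a proton has become a neutron (β⁺ emission or electron capture).

beta-plus decay or electron capture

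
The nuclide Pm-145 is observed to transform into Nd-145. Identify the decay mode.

ΔA = 145 − 145 = 0; ΔZ = 60 − 61 = -1.
A is unchanged and Z drops by 1 — a proton has become a neutron (β⁺ emission or electron capture).

beta-plus decay or electron capture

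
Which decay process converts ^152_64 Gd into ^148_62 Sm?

ΔA = 148 − 152 = -4; ΔZ = 62 − 64 = -2.
A drops by 4 and Z drops by 2 — the signature of alpha emission.

alpha decay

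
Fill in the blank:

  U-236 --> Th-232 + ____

Conserve mass number: 236 = 232 + A, so A = 4.
Conserve atomic number: 92 = 90 + Z, so Z = 2.
A = 4 and Z = 2 is He-4 — an alpha particle.

alpha particle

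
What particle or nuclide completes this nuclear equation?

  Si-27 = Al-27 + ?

Conserve mass number: 27 = 27 + A, so A = 0.
Conserve atomic number: 14 = 13 + Z, so Z = 1.
A = 0 and Z = 1 is e⁺ — a positron.

positron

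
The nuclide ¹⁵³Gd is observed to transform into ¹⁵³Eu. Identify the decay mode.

ΔA = 153 − 153 = 0; ΔZ = 63 − 64 = -1.
A is unchanged and Z drops by 1 — a proton has become a neutron (β⁺ emission or electron capture).

beta-plus decay or electron capture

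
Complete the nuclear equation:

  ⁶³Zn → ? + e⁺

Cu-63

Conserve mass number: 63 = A + 0, so A = 63.
Conserve atomic number: 30 = Z + 1, so Z = 29.
Z = 29 is copper, so the species is ⁶³Cu.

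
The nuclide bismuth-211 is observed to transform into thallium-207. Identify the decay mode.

alpha decay

ΔA = 207 − 211 = -4; ΔZ = 81 − 83 = -2.
A drops by 4 and Z drops by 2 — the signature of alpha emission.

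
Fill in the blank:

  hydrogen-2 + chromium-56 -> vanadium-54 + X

alpha particle

Conserve mass number: 2 + 56 = 54 + A, so A = 4.
Conserve atomic number: 1 + 24 = 23 + Z, so Z = 2.
A = 4 and Z = 2 is helium-4 — an alpha particle.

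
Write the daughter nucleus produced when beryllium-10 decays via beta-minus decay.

Beta-minus decay: mass number changes by +0, atomic number by +1.
A: 10 = 10; Z: 4 + 1 = 5.
Z = 5 is boron, so the daughter is boron-10.

B-10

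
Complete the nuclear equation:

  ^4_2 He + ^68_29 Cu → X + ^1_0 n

Ga-71

Conserve mass number: 4 + 68 = A + 1, so A = 71.
Conserve atomic number: 2 + 29 = Z + 0, so Z = 31.
Z = 31 is gallium, so the species is ^71_31 Ga.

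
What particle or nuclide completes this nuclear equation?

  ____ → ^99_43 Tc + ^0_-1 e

Conserve mass number: A = 99 + 0, so A = 99.
Conserve atomic number: Z = 43 − 1, so Z = 42.
Z = 42 is molybdenum, so the species is ^99_42 Mo.

Mo-99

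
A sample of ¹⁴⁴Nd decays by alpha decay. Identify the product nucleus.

Alpha decay: mass number changes by -4, atomic number by -2.
A: 144 − 4 = 140; Z: 60 − 2 = 58.
Z = 58 is cerium, so the daughter is ¹⁴⁰Ce.

Ce-140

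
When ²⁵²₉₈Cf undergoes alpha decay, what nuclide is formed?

Cm-248

Alpha decay: mass number changes by -4, atomic number by -2.
A: 252 − 4 = 248; Z: 98 − 2 = 96.
Z = 96 is curium, so the daughter is ²⁴⁸₉₆Cm.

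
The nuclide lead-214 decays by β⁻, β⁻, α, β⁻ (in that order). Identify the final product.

Start: (A, Z) = (214, 82).
After β⁻: (214, 83).
After β⁻: (214, 84).
After α: (210, 82).
After β⁻: (210, 83).
Z = 83 is bismuth.

Bi-210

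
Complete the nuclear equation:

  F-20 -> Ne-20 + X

beta-minus particle

Conserve mass number: 20 = 20 + A, so A = 0.
Conserve atomic number: 9 = 10 + Z, so Z = -1.
A = 0 and Z = -1 is e⁻ — a beta-minus particle.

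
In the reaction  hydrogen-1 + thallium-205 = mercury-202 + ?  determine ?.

Conserve mass number: 1 + 205 = 202 + A, so A = 4.
Conserve atomic number: 1 + 81 = 80 + Z, so Z = 2.
A = 4 and Z = 2 is helium-4 — an alpha particle.

alpha particle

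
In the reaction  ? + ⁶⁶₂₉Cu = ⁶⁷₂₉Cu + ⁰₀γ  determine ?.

neutron

Conserve mass number: A + 66 = 67 + 0, so A = 1.
Conserve atomic number: Z + 29 = 29 + 0, so Z = 0.
A = 1 and Z = 0 is ¹₀n — a neutron.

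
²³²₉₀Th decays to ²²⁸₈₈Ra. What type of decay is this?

ΔA = 228 − 232 = -4; ΔZ = 88 − 90 = -2.
A drops by 4 and Z drops by 2 — the signature of alpha emission.

alpha decay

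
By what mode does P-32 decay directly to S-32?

beta-minus decay

ΔA = 32 − 32 = 0; ΔZ = 16 − 15 = +1.
A is unchanged and Z rises by 1 — a neutron has become a proton (β⁻ decay).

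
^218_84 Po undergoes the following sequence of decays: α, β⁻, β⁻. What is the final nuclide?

Start: (A, Z) = (218, 84).
After α: (214, 82).
After β⁻: (214, 83).
After β⁻: (214, 84).
Z = 84 is polonium.

Po-214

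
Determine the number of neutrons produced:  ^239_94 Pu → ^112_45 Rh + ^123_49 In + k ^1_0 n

4

Conserve mass number: 239 = 112 + 123 + k, so k = 239 − 235 = 4.
Check atomic number: 94 = 45 + 49 + 0 = 94. ✓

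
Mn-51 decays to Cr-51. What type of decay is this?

ΔA = 51 − 51 = 0; ΔZ = 24 − 25 = -1.
A is unchanged and Z drops by 1 — a proton has become a neutron (β⁺ emission or electron capture).

beta-plus decay or electron capture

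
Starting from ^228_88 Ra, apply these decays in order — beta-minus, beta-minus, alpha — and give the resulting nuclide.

Start: (A, Z) = (228, 88).
After β⁻: (228, 89).
After β⁻: (228, 90).
After α: (224, 88).
Z = 88 is radium.

Ra-224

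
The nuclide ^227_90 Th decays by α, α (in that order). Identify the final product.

Rn-219

Start: (A, Z) = (227, 90).
After α: (223, 88).
After α: (219, 86).
Z = 86 is radon.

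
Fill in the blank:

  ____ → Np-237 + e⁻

Conserve mass number: A = 237 + 0, so A = 237.
Conserve atomic number: Z = 93 − 1, so Z = 92.
Z = 92 is uranium, so the species is U-237.

U-237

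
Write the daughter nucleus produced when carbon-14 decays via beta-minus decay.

N-14

Beta-minus decay: mass number changes by +0, atomic number by +1.
A: 14 = 14; Z: 6 + 1 = 7.
Z = 7 is nitrogen, so the daughter is nitrogen-14.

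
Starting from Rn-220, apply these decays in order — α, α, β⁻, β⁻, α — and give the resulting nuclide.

Pb-208

Start: (A, Z) = (220, 86).
After α: (216, 84).
After α: (212, 82).
After β⁻: (212, 83).
After β⁻: (212, 84).
After α: (208, 82).
Z = 82 is lead.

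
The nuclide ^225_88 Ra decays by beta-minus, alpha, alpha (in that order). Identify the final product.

At-217

Start: (A, Z) = (225, 88).
After β⁻: (225, 89).
After α: (221, 87).
After α: (217, 85).
Z = 85 is astatine.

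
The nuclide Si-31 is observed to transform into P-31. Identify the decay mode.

beta-minus decay

ΔA = 31 − 31 = 0; ΔZ = 15 − 14 = +1.
A is unchanged and Z rises by 1 — a neutron has become a proton (β⁻ decay).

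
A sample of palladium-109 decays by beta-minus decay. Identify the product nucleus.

Beta-minus decay: mass number changes by +0, atomic number by +1.
A: 109 = 109; Z: 46 + 1 = 47.
Z = 47 is silver, so the daughter is silver-109.

Ag-109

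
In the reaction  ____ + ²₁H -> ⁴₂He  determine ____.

Conserve mass number: A + 2 = 4, so A = 2.
Conserve atomic number: Z + 1 = 2, so Z = 1.
A = 2 and Z = 1 is ²₁H — a deuteron.

deuteron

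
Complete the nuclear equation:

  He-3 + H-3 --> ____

Conserve mass number: 3 + 3 = A, so A = 6.
Conserve atomic number: 2 + 1 = Z, so Z = 3.
Z = 3 is lithium, so the species is Li-6.

Li-6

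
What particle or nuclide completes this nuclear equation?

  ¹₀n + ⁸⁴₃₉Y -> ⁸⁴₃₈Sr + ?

proton

Conserve mass number: 1 + 84 = 84 + A, so A = 1.
Conserve atomic number: 0 + 39 = 38 + Z, so Z = 1.
A = 1 and Z = 1 is ¹₁H — a proton.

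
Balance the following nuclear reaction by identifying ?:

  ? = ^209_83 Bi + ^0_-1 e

Conserve mass number: A = 209 + 0, so A = 209.
Conserve atomic number: Z = 83 − 1, so Z = 82.
Z = 82 is lead, so the species is ^209_82 Pb.

Pb-209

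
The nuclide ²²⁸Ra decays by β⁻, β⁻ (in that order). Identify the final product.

Start: (A, Z) = (228, 88).
After β⁻: (228, 89).
After β⁻: (228, 90).
Z = 90 is thorium.

Th-228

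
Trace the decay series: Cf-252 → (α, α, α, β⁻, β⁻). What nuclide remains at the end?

Start: (A, Z) = (252, 98).
After α: (248, 96).
After α: (244, 94).
After α: (240, 92).
After β⁻: (240, 93).
After β⁻: (240, 94).
Z = 94 is plutonium.

Pu-240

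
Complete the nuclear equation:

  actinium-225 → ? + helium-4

Conserve mass number: 225 = A + 4, so A = 221.
Conserve atomic number: 89 = Z + 2, so Z = 87.
Z = 87 is francium, so the species is francium-221.

Fr-221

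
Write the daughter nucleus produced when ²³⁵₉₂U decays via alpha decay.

Alpha decay: mass number changes by -4, atomic number by -2.
A: 235 − 4 = 231; Z: 92 − 2 = 90.
Z = 90 is thorium, so the daughter is ²³¹₉₀Th.

Th-231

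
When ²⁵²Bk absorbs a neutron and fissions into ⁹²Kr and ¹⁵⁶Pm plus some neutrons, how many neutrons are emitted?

Conserve mass number: 253 = 92 + 156 + k, so k = 253 − 248 = 5.
Check atomic number: 97 = 36 + 61 + 0 = 97. ✓

5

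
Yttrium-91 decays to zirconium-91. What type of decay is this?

beta-minus decay

ΔA = 91 − 91 = 0; ΔZ = 40 − 39 = +1.
A is unchanged and Z rises by 1 — a neutron has become a proton (β⁻ decay).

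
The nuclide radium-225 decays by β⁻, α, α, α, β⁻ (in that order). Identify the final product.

Po-213

Start: (A, Z) = (225, 88).
After β⁻: (225, 89).
After α: (221, 87).
After α: (217, 85).
After α: (213, 83).
After β⁻: (213, 84).
Z = 84 is polonium.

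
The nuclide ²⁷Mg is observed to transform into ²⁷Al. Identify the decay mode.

beta-minus decay

ΔA = 27 − 27 = 0; ΔZ = 13 − 12 = +1.
A is unchanged and Z rises by 1 — a neutron has become a proton (β⁻ decay).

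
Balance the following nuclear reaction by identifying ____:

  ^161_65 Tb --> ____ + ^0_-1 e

Dy-161

Conserve mass number: 161 = A + 0, so A = 161.
Conserve atomic number: 65 = Z − 1, so Z = 66.
Z = 66 is dysprosium, so the species is ^161_66 Dy.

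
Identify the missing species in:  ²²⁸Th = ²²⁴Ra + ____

alpha particle

Conserve mass number: 228 = 224 + A, so A = 4.
Conserve atomic number: 90 = 88 + Z, so Z = 2.
A = 4 and Z = 2 is ⁴He — an alpha particle.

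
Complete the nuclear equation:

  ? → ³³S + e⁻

Conserve mass number: A = 33 + 0, so A = 33.
Conserve atomic number: Z = 16 − 1, so Z = 15.
Z = 15 is phosphorus, so the species is ³³P.

P-33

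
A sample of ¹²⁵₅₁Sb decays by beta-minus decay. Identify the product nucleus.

Beta-minus decay: mass number changes by +0, atomic number by +1.
A: 125 = 125; Z: 51 + 1 = 52.
Z = 52 is tellurium, so the daughter is ¹²⁵₅₂Te.

Te-125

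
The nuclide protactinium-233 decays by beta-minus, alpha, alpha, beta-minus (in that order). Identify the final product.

Ac-225

Start: (A, Z) = (233, 91).
After β⁻: (233, 92).
After α: (229, 90).
After α: (225, 88).
After β⁻: (225, 89).
Z = 89 is actinium.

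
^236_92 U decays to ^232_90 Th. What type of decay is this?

alpha decay

ΔA = 232 − 236 = -4; ΔZ = 90 − 92 = -2.
A drops by 4 and Z drops by 2 — the signature of alpha emission.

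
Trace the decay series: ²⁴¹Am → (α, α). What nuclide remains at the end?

Pa-233

Start: (A, Z) = (241, 95).
After α: (237, 93).
After α: (233, 91).
Z = 91 is protactinium.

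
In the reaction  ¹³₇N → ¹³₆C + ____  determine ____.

Conserve mass number: 13 = 13 + A, so A = 0.
Conserve atomic number: 7 = 6 + Z, so Z = 1.
A = 0 and Z = 1 is ⁰₁e — a positron.

positron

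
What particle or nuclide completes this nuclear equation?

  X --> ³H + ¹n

H-4

Conserve mass number: A = 3 + 1, so A = 4.
Conserve atomic number: Z = 1 + 0, so Z = 1.
Z = 1 is hydrogen, so the species is ⁴H.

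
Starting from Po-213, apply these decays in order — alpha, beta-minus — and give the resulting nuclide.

Start: (A, Z) = (213, 84).
After α: (209, 82).
After β⁻: (209, 83).
Z = 83 is bismuth.

Bi-209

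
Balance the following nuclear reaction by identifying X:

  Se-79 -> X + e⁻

Conserve mass number: 79 = A + 0, so A = 79.
Conserve atomic number: 34 = Z − 1, so Z = 35.
Z = 35 is bromine, so the species is Br-79.

Br-79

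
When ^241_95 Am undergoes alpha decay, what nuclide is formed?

Alpha decay: mass number changes by -4, atomic number by -2.
A: 241 − 4 = 237; Z: 95 − 2 = 93.
Z = 93 is neptunium, so the daughter is ^237_93 Np.

Np-237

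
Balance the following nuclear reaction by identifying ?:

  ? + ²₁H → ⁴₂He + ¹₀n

Conserve mass number: A + 2 = 4 + 1, so A = 3.
Conserve atomic number: Z + 1 = 2 + 0, so Z = 1.
A = 3 and Z = 1 is ³₁H — a triton.

triton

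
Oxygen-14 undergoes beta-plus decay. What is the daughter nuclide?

N-14

Beta-plus decay: mass number changes by +0, atomic number by -1.
A: 14 = 14; Z: 8 − 1 = 7.
Z = 7 is nitrogen, so the daughter is nitrogen-14.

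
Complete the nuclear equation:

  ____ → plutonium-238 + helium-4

Cm-242

Conserve mass number: A = 238 + 4, so A = 242.
Conserve atomic number: Z = 94 + 2, so Z = 96.
Z = 96 is curium, so the species is curium-242.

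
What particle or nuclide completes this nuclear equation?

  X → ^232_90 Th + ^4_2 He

Conserve mass number: A = 232 + 4, so A = 236.
Conserve atomic number: Z = 90 + 2, so Z = 92.
Z = 92 is uranium, so the species is ^236_92 U.

U-236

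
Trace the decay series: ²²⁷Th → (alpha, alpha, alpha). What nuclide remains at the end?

Po-215

Start: (A, Z) = (227, 90).
After α: (223, 88).
After α: (219, 86).
After α: (215, 84).
Z = 84 is polonium.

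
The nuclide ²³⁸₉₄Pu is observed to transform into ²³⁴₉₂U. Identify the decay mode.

ΔA = 234 − 238 = -4; ΔZ = 92 − 94 = -2.
A drops by 4 and Z drops by 2 — the signature of alpha emission.

alpha decay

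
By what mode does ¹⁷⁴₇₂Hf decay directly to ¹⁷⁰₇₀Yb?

ΔA = 170 − 174 = -4; ΔZ = 70 − 72 = -2.
A drops by 4 and Z drops by 2 — the signature of alpha emission.

alpha decay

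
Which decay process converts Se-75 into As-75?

ΔA = 75 − 75 = 0; ΔZ = 33 − 34 = -1.
A is unchanged and Z drops by 1 — a proton has become a neutron (β⁺ emission or electron capture).

beta-plus decay or electron capture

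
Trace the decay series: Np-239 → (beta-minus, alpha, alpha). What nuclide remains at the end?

Th-231

Start: (A, Z) = (239, 93).
After β⁻: (239, 94).
After α: (235, 92).
After α: (231, 90).
Z = 90 is thorium.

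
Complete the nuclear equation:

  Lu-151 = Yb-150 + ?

Conserve mass number: 151 = 150 + A, so A = 1.
Conserve atomic number: 71 = 70 + Z, so Z = 1.
A = 1 and Z = 1 is H-1 — a proton.

proton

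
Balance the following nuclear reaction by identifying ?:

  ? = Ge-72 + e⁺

As-72

Conserve mass number: A = 72 + 0, so A = 72.
Conserve atomic number: Z = 32 + 1, so Z = 33.
Z = 33 is arsenic, so the species is As-72.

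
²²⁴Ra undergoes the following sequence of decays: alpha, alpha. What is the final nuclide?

Start: (A, Z) = (224, 88).
After α: (220, 86).
After α: (216, 84).
Z = 84 is polonium.

Po-216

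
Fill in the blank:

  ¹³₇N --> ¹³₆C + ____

positron

Conserve mass number: 13 = 13 + A, so A = 0.
Conserve atomic number: 7 = 6 + Z, so Z = 1.
A = 0 and Z = 1 is ⁰₁e — a positron.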